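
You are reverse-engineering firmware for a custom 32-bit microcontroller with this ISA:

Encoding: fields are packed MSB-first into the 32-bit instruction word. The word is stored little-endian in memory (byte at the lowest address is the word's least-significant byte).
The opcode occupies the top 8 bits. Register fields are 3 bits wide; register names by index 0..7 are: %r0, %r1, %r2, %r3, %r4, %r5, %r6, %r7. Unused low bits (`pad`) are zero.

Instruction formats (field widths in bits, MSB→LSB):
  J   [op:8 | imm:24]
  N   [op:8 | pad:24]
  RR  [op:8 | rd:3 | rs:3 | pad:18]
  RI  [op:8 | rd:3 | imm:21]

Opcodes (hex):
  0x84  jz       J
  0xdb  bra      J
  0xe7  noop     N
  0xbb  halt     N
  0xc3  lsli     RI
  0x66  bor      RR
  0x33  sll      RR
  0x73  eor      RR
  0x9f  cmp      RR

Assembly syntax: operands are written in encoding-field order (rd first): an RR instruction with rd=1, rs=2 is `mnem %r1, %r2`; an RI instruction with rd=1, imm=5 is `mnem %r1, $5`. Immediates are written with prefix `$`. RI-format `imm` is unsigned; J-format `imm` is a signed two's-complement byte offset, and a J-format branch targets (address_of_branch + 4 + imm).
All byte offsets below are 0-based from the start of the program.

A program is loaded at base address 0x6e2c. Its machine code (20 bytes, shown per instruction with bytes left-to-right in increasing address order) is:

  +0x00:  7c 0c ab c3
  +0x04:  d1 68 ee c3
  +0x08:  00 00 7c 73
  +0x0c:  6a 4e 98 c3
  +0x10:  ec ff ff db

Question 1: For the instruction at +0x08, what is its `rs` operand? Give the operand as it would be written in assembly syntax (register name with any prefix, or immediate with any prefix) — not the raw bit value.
%r7

off 0x08: read 00 00 7c 73 as little → 0x737c0000
  top 8b → 0x73 → eor [RR]
  rd@[23:21]=0x3 ⇒ %r3
  rs@[20:18]=0x7 ⇒ %r7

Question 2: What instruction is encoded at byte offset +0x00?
lsli %r5, $724092

+0x00: 7c 0c ab c3 ⇒ word 0xc3ab0c7c (little)
  opcode bits[31:24]=0xc3: lsli/RI
  [23:21] rd=5 = %r5
  [20:0] imm=724092 = $724092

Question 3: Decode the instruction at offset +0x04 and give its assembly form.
lsli %r7, $944337

@+04  little-endian(d1 68 ee c3) = 0xc3ee68d1
  top 8b → 0xc3 → lsli [RI]
  [23:21] rd=7 = %r7
  [20:0] imm=944337 = $944337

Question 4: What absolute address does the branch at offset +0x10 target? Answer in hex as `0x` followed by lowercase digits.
off 0x10: read ec ff ff db as little → 0xdbffffec
  top 8b → 0xdb → bra [J]
  imm: (w>>0)&0xffffff=0xffffec (s24→-20) → $-20
  target = base 0x6e2c + off 0x10 + 4 + imm -20 = 0x6e2c

0x6e2c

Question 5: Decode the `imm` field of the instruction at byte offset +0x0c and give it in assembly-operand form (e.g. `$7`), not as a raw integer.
@+0c  little-endian(6a 4e 98 c3) = 0xc3984e6a
  opcode bits[31:24]=0xc3: lsli/RI
  rd: (w>>21)&0x7=0x4 → %r4
  imm: (w>>0)&0x1fffff=0x184e6a → $1592938

$1592938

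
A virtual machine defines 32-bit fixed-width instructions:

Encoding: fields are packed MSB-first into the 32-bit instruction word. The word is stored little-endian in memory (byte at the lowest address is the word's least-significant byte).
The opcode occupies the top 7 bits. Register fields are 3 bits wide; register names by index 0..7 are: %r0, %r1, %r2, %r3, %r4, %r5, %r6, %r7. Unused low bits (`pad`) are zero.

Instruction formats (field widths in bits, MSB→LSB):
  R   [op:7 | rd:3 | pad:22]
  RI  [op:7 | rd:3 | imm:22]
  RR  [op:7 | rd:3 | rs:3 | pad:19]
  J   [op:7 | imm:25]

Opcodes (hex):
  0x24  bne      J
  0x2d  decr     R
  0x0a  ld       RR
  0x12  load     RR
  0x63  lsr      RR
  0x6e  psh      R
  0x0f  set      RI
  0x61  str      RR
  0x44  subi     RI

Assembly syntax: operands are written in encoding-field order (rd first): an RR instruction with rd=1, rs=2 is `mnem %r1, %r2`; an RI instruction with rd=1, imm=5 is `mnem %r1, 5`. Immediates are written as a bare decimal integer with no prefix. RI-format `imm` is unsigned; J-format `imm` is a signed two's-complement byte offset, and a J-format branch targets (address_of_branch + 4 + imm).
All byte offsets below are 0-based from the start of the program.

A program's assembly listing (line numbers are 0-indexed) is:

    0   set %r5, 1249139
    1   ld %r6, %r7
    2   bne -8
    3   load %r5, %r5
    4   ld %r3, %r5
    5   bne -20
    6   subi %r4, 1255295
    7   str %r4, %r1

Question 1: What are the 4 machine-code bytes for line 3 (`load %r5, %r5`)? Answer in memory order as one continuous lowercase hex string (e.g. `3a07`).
L3: load op=0x12:7|rd=5:3|rs=5:3|pad=0:19 ⇒ 0x25680000 ⇒ little 00 00 68 25

00006825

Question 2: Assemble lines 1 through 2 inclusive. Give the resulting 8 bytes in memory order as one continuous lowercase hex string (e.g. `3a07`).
0000b815f8ffff49

line 1 (ld): pack op=0xa:7|rd=6:3|rs=7:3|pad=0:19 = 0x15b80000; little→ 00 00 b8 15
line 2 (bne): pack op=0x24:7|imm=-8:25 = 0x49fffff8; little→ f8 ff ff 49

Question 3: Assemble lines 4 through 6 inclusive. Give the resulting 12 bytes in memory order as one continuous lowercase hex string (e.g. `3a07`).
0000e814ecffff497f271389

line 4 (ld): pack op=0xa:7|rd=3:3|rs=5:3|pad=0:19 = 0x14e80000; little→ 00 00 e8 14
line 5 (bne): pack op=0x24:7|imm=-20:25 = 0x49ffffec; little→ ec ff ff 49
line 6 (subi): pack op=0x44:7|rd=4:3|imm=1255295:22 = 0x8913277f; little→ 7f 27 13 89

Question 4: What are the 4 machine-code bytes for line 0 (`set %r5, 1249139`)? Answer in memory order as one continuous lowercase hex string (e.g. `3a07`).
line 0 (set): pack op=0xf:7|rd=5:3|imm=1249139:22 = 0x1f530f73; little→ 73 0f 53 1f

730f531f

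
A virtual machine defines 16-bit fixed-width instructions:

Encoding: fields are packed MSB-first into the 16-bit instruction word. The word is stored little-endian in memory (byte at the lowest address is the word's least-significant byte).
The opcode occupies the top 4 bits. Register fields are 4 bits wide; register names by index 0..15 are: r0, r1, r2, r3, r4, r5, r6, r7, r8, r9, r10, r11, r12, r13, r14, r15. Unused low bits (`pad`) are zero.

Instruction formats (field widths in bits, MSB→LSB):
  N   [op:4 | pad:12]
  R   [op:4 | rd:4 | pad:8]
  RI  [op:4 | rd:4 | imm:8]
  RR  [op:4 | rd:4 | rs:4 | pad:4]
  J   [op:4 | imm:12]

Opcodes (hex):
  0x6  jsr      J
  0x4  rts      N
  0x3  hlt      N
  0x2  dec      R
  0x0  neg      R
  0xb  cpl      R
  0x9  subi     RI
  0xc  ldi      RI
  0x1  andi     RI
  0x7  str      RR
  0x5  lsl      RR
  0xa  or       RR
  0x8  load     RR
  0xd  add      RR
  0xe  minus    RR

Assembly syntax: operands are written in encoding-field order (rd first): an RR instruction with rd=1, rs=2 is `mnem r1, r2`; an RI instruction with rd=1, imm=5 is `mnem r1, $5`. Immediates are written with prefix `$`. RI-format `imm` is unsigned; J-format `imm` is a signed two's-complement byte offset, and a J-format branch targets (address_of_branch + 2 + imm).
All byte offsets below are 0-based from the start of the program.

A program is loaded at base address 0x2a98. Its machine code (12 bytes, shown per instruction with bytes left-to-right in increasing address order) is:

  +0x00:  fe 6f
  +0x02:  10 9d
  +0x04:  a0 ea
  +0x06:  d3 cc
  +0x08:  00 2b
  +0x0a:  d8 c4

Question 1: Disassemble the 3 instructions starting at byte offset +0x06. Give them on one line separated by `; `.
ldi r12, $211; dec r11; ldi r4, $216

+0x06: d3 cc ⇒ word 0xccd3 (little)
  op=0xccd3>>12=0xc ⇒ ldi (RI)
  [11:8] rd=12 = r12
  [7:0] imm=211 = $211
+0x08: 00 2b ⇒ word 0x2b00 (little)
  op=0x2b00>>12=0x2 ⇒ dec (R)
  [11:8] rd=11 = r11
+0x0a: d8 c4 ⇒ word 0xc4d8 (little)
  op=0xc4d8>>12=0xc ⇒ ldi (RI)
  [11:8] rd=4 = r4
  [7:0] imm=216 = $216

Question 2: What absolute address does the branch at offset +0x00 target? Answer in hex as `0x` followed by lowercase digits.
@+00  little-endian(fe 6f) = 0x6ffe
  opcode bits[15:12]=0x6: jsr/J
  [11:0] imm=4094 (s12→-2) = $-2
  target = base 0x2a98 + off 0x00 + 2 + imm -2 = 0x2a98

0x2a98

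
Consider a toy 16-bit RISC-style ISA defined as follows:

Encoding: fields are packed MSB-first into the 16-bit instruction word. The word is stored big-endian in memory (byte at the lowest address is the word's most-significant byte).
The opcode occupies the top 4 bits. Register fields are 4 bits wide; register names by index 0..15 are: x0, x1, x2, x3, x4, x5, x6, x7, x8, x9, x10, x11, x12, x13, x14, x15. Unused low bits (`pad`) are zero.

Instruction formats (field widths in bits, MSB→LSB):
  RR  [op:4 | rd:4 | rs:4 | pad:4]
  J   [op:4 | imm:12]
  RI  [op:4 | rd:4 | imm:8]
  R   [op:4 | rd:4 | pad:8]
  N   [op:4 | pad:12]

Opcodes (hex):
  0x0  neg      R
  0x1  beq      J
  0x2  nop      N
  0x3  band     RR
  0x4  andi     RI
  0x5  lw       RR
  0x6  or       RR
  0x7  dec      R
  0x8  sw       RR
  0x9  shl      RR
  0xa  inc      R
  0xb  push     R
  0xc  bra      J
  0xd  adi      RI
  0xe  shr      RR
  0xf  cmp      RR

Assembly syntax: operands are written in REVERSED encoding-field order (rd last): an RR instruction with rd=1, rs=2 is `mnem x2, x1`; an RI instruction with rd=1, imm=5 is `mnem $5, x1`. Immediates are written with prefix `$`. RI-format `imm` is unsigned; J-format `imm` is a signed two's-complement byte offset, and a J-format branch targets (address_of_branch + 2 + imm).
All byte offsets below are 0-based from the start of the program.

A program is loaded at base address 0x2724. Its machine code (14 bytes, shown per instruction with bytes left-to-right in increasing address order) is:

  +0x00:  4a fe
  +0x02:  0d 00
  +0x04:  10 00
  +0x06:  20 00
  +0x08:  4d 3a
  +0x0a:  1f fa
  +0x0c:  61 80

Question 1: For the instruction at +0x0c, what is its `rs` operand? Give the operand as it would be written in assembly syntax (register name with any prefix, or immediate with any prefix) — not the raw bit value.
+0x0c: 61 80 ⇒ word 0x6180 (big)
  top 4b → 0x6 → or [RR]
  rd@[11:8]=0x1 ⇒ x1
  rs@[7:4]=0x8 ⇒ x8

x8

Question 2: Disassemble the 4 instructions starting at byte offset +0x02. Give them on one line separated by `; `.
[02] 0d 00 → 0x0d00
  op=0x0d00>>12=0x0 ⇒ neg (R)
  [11:8] rd=13 = x13
[04] 10 00 → 0x1000
  op=0x1000>>12=0x1 ⇒ beq (J)
  [11:0] imm=0 = $0
[06] 20 00 → 0x2000
  op=0x2000>>12=0x2 ⇒ nop (N)
[08] 4d 3a → 0x4d3a
  op=0x4d3a>>12=0x4 ⇒ andi (RI)
  [11:8] rd=13 = x13
  [7:0] imm=58 = $58

neg x13; beq $0; nop; andi $58, x13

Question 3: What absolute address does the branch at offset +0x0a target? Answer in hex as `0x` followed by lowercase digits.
@+0a  big-endian(1f fa) = 0x1ffa
  opcode bits[15:12]=0x1: beq/J
  [11:0] imm=4090 (s12→-6) = $-6
  target = base 0x2724 + off 0x0a + 2 + imm -6 = 0x272a

0x272a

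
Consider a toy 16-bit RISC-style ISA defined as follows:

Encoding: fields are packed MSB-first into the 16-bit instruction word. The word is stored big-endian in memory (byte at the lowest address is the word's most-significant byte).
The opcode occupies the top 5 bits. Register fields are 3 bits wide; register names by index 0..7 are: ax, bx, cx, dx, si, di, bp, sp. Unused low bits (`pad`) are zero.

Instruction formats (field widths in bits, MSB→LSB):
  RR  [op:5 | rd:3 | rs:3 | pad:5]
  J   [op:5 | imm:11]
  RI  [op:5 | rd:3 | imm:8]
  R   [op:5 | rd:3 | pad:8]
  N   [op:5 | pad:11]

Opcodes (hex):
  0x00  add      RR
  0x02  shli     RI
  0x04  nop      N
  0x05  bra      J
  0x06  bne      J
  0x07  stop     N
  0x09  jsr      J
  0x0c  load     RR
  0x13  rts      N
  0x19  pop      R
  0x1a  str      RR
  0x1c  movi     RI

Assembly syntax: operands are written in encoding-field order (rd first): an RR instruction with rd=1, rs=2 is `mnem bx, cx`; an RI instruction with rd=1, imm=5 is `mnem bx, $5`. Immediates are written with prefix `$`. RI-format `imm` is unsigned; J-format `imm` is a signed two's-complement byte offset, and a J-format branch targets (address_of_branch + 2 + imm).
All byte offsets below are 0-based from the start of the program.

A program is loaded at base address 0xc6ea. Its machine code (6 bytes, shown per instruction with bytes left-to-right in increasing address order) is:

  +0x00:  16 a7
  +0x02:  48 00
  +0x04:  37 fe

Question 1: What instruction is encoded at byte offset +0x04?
+0x04: 37 fe ⇒ word 0x37fe (big)
  top 5b → 0x6 → bne [J]
  imm@[10:0]=0x7fe (s11→-2) ⇒ $-2

bne $-2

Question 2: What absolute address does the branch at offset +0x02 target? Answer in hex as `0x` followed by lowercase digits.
@+02  big-endian(48 00) = 0x4800
  op=0x4800>>11=0x9 ⇒ jsr (J)
  imm@[10:0]=0x0 ⇒ $0
  target = base 0xc6ea + off 0x02 + 2 + imm 0 = 0xc6ee

0xc6ee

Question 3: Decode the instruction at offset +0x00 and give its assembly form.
shli bp, $167

off 0x00: read 16 a7 as big → 0x16a7
  op=0x16a7>>11=0x2 ⇒ shli (RI)
  rd: (w>>8)&0x7=0x6 → bp
  imm: (w>>0)&0xff=0xa7 → $167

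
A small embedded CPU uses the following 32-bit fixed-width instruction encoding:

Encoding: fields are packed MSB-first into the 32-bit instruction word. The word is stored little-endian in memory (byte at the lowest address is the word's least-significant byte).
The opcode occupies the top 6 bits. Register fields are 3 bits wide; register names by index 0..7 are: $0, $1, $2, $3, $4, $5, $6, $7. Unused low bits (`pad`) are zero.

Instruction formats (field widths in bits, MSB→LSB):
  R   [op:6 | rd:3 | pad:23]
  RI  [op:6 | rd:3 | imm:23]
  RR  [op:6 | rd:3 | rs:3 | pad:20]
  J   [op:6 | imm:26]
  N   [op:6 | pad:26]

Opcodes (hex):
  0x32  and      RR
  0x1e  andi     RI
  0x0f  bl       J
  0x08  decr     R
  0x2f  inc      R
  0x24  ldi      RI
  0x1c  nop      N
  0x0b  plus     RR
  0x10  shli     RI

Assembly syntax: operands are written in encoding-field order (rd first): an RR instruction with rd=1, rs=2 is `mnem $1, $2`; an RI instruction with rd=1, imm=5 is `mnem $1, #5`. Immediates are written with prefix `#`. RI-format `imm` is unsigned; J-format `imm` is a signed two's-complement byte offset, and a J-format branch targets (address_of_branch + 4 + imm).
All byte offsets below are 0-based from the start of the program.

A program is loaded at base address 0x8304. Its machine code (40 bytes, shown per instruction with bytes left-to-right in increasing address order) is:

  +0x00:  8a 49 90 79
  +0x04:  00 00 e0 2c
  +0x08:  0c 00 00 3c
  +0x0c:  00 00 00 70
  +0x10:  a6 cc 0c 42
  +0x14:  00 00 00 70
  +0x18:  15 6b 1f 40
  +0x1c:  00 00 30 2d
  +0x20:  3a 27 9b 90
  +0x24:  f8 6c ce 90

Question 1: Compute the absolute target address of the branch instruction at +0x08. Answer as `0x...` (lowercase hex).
0x831c

+0x08: 0c 00 00 3c ⇒ word 0x3c00000c (little)
  top 6b → 0xf → bl [J]
  imm: (w>>0)&0x3ffffff=0xc → #12
  target = base 0x8304 + off 0x08 + 4 + imm 12 = 0x831c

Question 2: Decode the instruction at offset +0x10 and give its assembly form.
off 0x10: read a6 cc 0c 42 as little → 0x420ccca6
  op=0x420ccca6>>26=0x10 ⇒ shli (RI)
  rd@[25:23]=0x4 ⇒ $4
  imm@[22:0]=0xccca6 ⇒ #838822

shli $4, #838822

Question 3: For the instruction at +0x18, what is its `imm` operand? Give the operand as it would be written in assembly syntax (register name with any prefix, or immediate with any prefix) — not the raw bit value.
#2059029

[18] 15 6b 1f 40 → 0x401f6b15
  op=0x401f6b15>>26=0x10 ⇒ shli (RI)
  rd: (w>>23)&0x7=0x0 → $0
  imm: (w>>0)&0x7fffff=0x1f6b15 → #2059029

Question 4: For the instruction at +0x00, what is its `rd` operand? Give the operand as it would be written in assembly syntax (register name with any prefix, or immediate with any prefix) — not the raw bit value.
+0x00: 8a 49 90 79 ⇒ word 0x7990498a (little)
  top 6b → 0x1e → andi [RI]
  rd: (w>>23)&0x7=0x3 → $3
  imm: (w>>0)&0x7fffff=0x10498a → #1067402

$3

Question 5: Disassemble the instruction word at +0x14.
nop

[14] 00 00 00 70 → 0x70000000
  opcode bits[31:26]=0x1c: nop/N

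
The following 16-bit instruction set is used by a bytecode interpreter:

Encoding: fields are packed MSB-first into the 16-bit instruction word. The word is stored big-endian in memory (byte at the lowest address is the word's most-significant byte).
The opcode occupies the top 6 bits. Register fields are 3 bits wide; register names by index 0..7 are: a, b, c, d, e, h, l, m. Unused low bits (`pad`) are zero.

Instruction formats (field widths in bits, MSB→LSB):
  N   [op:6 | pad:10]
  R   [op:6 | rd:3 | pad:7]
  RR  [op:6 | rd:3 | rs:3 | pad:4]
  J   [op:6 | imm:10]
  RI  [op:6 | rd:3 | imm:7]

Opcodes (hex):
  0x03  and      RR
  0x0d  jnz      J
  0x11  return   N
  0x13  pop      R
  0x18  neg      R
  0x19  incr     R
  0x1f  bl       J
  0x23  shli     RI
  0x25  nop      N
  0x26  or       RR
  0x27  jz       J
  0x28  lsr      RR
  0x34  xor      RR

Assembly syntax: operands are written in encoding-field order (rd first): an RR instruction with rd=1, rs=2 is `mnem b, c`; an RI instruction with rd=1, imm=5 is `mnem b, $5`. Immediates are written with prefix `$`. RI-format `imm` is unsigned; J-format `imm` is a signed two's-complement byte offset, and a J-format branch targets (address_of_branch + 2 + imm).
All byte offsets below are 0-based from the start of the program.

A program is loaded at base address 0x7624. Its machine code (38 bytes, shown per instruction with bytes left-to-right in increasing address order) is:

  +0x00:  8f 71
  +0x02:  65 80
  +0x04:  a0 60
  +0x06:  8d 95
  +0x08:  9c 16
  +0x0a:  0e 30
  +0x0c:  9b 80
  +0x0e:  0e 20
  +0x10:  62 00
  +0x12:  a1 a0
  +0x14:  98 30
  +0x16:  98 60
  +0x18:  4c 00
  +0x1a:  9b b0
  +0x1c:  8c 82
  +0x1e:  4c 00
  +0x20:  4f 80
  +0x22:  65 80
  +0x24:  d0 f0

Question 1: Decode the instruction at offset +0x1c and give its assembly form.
shli b, $2

+0x1c: 8c 82 ⇒ word 0x8c82 (big)
  opcode bits[15:10]=0x23: shli/RI
  rd@[9:7]=0x1 ⇒ b
  imm@[6:0]=0x2 ⇒ $2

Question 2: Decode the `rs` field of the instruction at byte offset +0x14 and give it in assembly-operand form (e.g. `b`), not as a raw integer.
off 0x14: read 98 30 as big → 0x9830
  op=0x9830>>10=0x26 ⇒ or (RR)
  rd: (w>>7)&0x7=0x0 → a
  rs: (w>>4)&0x7=0x3 → d

d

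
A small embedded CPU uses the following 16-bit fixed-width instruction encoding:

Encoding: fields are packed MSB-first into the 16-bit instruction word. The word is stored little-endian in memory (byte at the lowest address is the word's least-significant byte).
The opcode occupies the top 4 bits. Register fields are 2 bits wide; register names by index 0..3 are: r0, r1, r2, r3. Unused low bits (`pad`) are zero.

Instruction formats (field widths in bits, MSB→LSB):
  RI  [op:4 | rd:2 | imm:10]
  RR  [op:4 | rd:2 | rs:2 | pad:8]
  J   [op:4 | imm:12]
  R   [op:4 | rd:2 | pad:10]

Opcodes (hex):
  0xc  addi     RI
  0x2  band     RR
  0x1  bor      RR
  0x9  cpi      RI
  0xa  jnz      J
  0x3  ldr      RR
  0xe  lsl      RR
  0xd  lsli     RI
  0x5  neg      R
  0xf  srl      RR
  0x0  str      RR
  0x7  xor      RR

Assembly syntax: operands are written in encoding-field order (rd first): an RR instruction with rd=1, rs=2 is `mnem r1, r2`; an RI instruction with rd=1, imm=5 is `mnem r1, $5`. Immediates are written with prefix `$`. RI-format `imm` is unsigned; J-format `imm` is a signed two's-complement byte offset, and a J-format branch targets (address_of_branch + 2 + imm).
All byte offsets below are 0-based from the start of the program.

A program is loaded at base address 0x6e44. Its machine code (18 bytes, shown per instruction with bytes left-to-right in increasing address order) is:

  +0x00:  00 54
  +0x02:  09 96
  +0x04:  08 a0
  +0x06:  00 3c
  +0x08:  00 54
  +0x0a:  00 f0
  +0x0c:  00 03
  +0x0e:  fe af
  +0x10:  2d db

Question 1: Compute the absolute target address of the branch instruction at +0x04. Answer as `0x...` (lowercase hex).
@+04  little-endian(08 a0) = 0xa008
  opcode bits[15:12]=0xa: jnz/J
  imm: (w>>0)&0xfff=0x8 → $8
  target = base 0x6e44 + off 0x04 + 2 + imm 8 = 0x6e52

0x6e52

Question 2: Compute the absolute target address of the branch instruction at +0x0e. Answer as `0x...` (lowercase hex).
off 0x0e: read fe af as little → 0xaffe
  top 4b → 0xa → jnz [J]
  [11:0] imm=4094 (s12→-2) = $-2
  target = base 0x6e44 + off 0x0e + 2 + imm -2 = 0x6e52

0x6e52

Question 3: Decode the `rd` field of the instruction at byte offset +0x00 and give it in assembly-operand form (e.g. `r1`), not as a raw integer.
+0x00: 00 54 ⇒ word 0x5400 (little)
  opcode bits[15:12]=0x5: neg/R
  rd: (w>>10)&0x3=0x1 → r1

r1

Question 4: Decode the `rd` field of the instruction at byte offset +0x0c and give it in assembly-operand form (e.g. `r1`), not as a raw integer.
[0c] 00 03 → 0x0300
  top 4b → 0x0 → str [RR]
  rd@[11:10]=0x0 ⇒ r0
  rs@[9:8]=0x3 ⇒ r3

r0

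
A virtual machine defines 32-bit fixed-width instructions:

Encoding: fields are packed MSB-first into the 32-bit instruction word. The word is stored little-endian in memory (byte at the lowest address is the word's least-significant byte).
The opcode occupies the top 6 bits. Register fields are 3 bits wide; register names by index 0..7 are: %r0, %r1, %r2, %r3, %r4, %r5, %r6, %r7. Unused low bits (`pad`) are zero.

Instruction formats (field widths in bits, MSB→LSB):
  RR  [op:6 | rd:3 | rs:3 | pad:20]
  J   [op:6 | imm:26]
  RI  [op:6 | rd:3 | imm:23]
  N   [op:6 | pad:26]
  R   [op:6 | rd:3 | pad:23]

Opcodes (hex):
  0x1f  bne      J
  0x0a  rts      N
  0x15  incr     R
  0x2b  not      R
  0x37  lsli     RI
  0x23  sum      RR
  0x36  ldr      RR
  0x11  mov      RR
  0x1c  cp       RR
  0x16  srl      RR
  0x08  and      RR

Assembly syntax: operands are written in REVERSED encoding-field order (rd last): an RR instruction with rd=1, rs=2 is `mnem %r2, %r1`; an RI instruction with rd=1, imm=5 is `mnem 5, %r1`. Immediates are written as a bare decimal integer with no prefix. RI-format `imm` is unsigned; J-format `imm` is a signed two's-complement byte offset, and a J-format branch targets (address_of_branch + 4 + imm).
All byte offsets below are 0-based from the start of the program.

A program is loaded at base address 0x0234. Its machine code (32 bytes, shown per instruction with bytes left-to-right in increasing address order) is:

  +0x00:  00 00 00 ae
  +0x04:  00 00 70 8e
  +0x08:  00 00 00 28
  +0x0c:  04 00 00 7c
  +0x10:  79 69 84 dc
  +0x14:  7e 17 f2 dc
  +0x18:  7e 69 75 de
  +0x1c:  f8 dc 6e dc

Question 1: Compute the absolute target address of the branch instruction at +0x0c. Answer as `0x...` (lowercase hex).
0x0248

off 0x0c: read 04 00 00 7c as little → 0x7c000004
  opcode bits[31:26]=0x1f: bne/J
  imm@[25:0]=0x4 ⇒ 4
  target = base 0x0234 + off 0x0c + 4 + imm 4 = 0x0248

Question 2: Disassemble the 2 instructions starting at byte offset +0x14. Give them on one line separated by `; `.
+0x14: 7e 17 f2 dc ⇒ word 0xdcf2177e (little)
  opcode bits[31:26]=0x37: lsli/RI
  [25:23] rd=1 = %r1
  [22:0] imm=7477118 = 7477118
+0x18: 7e 69 75 de ⇒ word 0xde75697e (little)
  opcode bits[31:26]=0x37: lsli/RI
  [25:23] rd=4 = %r4
  [22:0] imm=7694718 = 7694718

lsli 7477118, %r1; lsli 7694718, %r4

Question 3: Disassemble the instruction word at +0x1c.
lsli 7265528, %r0

@+1c  little-endian(f8 dc 6e dc) = 0xdc6edcf8
  top 6b → 0x37 → lsli [RI]
  [25:23] rd=0 = %r0
  [22:0] imm=7265528 = 7265528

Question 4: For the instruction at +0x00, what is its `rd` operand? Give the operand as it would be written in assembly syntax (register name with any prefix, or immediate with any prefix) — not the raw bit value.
+0x00: 00 00 00 ae ⇒ word 0xae000000 (little)
  opcode bits[31:26]=0x2b: not/R
  [25:23] rd=4 = %r4

%r4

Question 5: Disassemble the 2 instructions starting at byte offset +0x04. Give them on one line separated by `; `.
sum %r7, %r4; rts

@+04  little-endian(00 00 70 8e) = 0x8e700000
  top 6b → 0x23 → sum [RR]
  [25:23] rd=4 = %r4
  [22:20] rs=7 = %r7
@+08  little-endian(00 00 00 28) = 0x28000000
  top 6b → 0xa → rts [N]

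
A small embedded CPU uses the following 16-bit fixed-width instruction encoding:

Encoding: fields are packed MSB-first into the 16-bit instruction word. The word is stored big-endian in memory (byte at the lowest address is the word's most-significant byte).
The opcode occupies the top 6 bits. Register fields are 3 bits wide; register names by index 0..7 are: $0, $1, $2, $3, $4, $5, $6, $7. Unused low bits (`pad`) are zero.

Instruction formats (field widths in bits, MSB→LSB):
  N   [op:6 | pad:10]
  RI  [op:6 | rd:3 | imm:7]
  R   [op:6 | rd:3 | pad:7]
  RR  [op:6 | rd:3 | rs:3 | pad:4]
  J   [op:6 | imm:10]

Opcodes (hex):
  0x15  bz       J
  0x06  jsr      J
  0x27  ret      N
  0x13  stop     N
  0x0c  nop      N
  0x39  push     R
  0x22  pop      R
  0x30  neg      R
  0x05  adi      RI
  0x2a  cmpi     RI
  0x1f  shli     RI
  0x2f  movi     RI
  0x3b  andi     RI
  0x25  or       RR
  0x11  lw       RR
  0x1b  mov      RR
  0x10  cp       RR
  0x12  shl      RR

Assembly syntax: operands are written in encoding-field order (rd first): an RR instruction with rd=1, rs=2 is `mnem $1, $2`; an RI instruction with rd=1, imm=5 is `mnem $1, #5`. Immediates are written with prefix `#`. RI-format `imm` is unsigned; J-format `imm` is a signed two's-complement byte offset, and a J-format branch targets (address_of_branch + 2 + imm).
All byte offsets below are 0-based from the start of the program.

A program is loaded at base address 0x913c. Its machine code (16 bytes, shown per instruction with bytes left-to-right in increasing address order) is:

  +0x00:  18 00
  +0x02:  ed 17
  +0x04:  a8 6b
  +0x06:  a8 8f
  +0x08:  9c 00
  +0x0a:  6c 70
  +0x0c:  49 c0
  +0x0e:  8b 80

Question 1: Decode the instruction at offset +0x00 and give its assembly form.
jsr #0

+0x00: 18 00 ⇒ word 0x1800 (big)
  opcode bits[15:10]=0x6: jsr/J
  imm: (w>>0)&0x3ff=0x0 → #0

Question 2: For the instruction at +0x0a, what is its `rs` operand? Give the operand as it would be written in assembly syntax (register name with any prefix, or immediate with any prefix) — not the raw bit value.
@+0a  big-endian(6c 70) = 0x6c70
  opcode bits[15:10]=0x1b: mov/RR
  [9:7] rd=0 = $0
  [6:4] rs=7 = $7

$7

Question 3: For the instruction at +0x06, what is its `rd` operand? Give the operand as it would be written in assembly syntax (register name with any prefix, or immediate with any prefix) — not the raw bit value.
$1

[06] a8 8f → 0xa88f
  top 6b → 0x2a → cmpi [RI]
  rd: (w>>7)&0x7=0x1 → $1
  imm: (w>>0)&0x7f=0xf → #15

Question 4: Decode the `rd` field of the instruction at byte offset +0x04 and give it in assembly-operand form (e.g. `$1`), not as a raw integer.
@+04  big-endian(a8 6b) = 0xa86b
  opcode bits[15:10]=0x2a: cmpi/RI
  rd@[9:7]=0x0 ⇒ $0
  imm@[6:0]=0x6b ⇒ #107

$0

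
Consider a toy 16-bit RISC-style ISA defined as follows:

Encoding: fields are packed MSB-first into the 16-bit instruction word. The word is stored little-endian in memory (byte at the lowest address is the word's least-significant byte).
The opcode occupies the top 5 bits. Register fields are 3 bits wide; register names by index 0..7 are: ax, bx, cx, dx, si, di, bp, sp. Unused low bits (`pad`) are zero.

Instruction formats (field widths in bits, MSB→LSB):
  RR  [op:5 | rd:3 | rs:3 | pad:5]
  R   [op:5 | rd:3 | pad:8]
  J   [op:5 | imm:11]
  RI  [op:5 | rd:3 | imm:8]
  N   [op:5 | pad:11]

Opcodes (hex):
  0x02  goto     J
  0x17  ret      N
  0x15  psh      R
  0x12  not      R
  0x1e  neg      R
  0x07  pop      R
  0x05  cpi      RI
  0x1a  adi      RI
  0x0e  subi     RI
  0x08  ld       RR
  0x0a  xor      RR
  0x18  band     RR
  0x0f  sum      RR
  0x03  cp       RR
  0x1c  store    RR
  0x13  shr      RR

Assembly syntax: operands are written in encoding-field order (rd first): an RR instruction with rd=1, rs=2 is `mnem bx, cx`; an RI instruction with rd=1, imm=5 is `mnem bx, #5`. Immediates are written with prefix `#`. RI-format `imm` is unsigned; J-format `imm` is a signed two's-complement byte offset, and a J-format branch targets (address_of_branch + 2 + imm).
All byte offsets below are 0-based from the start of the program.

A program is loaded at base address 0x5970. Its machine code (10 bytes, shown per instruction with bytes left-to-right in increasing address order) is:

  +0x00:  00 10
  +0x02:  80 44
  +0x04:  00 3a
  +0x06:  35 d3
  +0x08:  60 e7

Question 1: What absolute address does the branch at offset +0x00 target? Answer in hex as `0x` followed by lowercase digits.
@+00  little-endian(00 10) = 0x1000
  top 5b → 0x2 → goto [J]
  imm@[10:0]=0x0 ⇒ #0
  target = base 0x5970 + off 0x00 + 2 + imm 0 = 0x5972

0x5972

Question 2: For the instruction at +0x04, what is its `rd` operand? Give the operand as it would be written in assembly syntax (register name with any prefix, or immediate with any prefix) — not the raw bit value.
@+04  little-endian(00 3a) = 0x3a00
  opcode bits[15:11]=0x7: pop/R
  rd@[10:8]=0x2 ⇒ cx

cx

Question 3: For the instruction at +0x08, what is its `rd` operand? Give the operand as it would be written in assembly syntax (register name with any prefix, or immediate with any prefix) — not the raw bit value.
+0x08: 60 e7 ⇒ word 0xe760 (little)
  opcode bits[15:11]=0x1c: store/RR
  rd: (w>>8)&0x7=0x7 → sp
  rs: (w>>5)&0x7=0x3 → dx

sp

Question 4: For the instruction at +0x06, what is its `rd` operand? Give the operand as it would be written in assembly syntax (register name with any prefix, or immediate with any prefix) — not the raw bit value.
@+06  little-endian(35 d3) = 0xd335
  top 5b → 0x1a → adi [RI]
  [10:8] rd=3 = dx
  [7:0] imm=53 = #53

dx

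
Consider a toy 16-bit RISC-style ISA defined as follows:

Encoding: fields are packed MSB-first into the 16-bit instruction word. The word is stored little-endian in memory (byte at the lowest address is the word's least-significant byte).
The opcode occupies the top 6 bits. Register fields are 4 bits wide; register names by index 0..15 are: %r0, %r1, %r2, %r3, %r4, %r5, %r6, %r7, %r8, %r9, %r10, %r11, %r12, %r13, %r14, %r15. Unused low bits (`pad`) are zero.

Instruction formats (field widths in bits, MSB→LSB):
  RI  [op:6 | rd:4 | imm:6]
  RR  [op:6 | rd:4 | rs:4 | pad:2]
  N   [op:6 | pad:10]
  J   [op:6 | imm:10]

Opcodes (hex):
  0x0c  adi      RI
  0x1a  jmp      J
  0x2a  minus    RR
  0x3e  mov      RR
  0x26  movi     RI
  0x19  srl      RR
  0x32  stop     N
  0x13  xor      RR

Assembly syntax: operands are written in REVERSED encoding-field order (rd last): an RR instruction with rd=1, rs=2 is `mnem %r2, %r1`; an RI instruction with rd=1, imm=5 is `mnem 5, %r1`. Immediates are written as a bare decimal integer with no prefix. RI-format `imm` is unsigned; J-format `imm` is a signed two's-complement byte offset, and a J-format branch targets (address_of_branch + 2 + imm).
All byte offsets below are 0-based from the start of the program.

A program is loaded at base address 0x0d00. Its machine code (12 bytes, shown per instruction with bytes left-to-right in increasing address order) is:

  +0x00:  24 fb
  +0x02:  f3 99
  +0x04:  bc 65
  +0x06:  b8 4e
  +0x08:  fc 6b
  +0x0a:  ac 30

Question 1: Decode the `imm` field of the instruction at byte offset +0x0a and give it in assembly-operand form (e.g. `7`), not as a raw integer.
44

+0x0a: ac 30 ⇒ word 0x30ac (little)
  op=0x30ac>>10=0xc ⇒ adi (RI)
  rd: (w>>6)&0xf=0x2 → %r2
  imm: (w>>0)&0x3f=0x2c → 44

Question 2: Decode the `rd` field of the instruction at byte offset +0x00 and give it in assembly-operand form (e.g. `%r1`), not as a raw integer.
off 0x00: read 24 fb as little → 0xfb24
  top 6b → 0x3e → mov [RR]
  rd@[9:6]=0xc ⇒ %r12
  rs@[5:2]=0x9 ⇒ %r9

%r12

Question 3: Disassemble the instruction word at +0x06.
xor %r14, %r10

[06] b8 4e → 0x4eb8
  top 6b → 0x13 → xor [RR]
  rd@[9:6]=0xa ⇒ %r10
  rs@[5:2]=0xe ⇒ %r14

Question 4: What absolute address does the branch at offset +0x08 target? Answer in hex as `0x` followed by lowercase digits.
0x0d06

+0x08: fc 6b ⇒ word 0x6bfc (little)
  op=0x6bfc>>10=0x1a ⇒ jmp (J)
  imm: (w>>0)&0x3ff=0x3fc (s10→-4) → -4
  target = base 0x0d00 + off 0x08 + 2 + imm -4 = 0x0d06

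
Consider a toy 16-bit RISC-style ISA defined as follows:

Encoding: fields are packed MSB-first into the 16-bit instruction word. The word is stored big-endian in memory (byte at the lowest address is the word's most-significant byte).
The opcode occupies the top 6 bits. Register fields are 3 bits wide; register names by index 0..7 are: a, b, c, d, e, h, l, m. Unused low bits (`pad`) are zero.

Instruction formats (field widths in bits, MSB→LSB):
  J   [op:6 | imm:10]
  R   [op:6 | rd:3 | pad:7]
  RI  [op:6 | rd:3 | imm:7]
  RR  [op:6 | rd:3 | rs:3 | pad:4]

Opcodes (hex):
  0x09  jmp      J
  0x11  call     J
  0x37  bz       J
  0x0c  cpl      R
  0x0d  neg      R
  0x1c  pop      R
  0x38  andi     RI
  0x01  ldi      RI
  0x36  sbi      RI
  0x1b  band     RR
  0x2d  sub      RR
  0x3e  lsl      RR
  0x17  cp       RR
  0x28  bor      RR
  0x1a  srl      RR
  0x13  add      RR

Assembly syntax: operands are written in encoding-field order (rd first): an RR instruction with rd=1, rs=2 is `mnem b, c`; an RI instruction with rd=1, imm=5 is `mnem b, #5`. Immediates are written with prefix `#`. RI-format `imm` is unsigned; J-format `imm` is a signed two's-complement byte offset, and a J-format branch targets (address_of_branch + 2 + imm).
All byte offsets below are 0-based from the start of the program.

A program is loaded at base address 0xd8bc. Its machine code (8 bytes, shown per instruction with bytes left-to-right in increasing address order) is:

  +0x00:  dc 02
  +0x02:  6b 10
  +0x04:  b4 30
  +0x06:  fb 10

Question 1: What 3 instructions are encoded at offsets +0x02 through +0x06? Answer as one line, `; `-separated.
+0x02: 6b 10 ⇒ word 0x6b10 (big)
  opcode bits[15:10]=0x1a: srl/RR
  rd@[9:7]=0x6 ⇒ l
  rs@[6:4]=0x1 ⇒ b
+0x04: b4 30 ⇒ word 0xb430 (big)
  opcode bits[15:10]=0x2d: sub/RR
  rd@[9:7]=0x0 ⇒ a
  rs@[6:4]=0x3 ⇒ d
+0x06: fb 10 ⇒ word 0xfb10 (big)
  opcode bits[15:10]=0x3e: lsl/RR
  rd@[9:7]=0x6 ⇒ l
  rs@[6:4]=0x1 ⇒ b

srl l, b; sub a, d; lsl l, b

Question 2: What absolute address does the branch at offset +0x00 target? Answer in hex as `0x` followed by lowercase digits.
0xd8c0

@+00  big-endian(dc 02) = 0xdc02
  top 6b → 0x37 → bz [J]
  [9:0] imm=2 = #2
  target = base 0xd8bc + off 0x00 + 2 + imm 2 = 0xd8c0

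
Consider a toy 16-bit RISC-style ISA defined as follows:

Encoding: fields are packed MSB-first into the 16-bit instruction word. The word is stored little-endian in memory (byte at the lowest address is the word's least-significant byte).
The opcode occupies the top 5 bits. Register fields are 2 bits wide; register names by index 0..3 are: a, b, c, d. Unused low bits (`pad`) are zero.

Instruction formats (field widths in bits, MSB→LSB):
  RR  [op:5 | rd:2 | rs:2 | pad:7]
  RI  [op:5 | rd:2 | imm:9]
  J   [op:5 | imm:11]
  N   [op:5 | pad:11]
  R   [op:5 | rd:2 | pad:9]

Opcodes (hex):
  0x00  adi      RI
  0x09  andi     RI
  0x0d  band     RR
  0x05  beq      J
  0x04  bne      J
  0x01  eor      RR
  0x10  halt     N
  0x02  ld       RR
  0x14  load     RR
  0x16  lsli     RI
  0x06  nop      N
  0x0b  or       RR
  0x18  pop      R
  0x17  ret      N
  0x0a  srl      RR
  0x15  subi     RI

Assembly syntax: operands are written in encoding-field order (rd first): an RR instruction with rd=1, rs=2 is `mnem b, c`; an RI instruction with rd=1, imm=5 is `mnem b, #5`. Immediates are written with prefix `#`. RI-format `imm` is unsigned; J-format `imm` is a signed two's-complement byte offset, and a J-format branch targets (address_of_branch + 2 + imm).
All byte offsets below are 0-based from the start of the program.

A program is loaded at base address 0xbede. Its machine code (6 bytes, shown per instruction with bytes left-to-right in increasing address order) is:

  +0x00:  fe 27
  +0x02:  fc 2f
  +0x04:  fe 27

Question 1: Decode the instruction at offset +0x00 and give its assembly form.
off 0x00: read fe 27 as little → 0x27fe
  opcode bits[15:11]=0x4: bne/J
  imm@[10:0]=0x7fe (s11→-2) ⇒ #-2

bne #-2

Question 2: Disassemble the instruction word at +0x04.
bne #-2

off 0x04: read fe 27 as little → 0x27fe
  op=0x27fe>>11=0x4 ⇒ bne (J)
  imm@[10:0]=0x7fe (s11→-2) ⇒ #-2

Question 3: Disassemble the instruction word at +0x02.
beq #-4

+0x02: fc 2f ⇒ word 0x2ffc (little)
  op=0x2ffc>>11=0x5 ⇒ beq (J)
  imm: (w>>0)&0x7ff=0x7fc (s11→-4) → #-4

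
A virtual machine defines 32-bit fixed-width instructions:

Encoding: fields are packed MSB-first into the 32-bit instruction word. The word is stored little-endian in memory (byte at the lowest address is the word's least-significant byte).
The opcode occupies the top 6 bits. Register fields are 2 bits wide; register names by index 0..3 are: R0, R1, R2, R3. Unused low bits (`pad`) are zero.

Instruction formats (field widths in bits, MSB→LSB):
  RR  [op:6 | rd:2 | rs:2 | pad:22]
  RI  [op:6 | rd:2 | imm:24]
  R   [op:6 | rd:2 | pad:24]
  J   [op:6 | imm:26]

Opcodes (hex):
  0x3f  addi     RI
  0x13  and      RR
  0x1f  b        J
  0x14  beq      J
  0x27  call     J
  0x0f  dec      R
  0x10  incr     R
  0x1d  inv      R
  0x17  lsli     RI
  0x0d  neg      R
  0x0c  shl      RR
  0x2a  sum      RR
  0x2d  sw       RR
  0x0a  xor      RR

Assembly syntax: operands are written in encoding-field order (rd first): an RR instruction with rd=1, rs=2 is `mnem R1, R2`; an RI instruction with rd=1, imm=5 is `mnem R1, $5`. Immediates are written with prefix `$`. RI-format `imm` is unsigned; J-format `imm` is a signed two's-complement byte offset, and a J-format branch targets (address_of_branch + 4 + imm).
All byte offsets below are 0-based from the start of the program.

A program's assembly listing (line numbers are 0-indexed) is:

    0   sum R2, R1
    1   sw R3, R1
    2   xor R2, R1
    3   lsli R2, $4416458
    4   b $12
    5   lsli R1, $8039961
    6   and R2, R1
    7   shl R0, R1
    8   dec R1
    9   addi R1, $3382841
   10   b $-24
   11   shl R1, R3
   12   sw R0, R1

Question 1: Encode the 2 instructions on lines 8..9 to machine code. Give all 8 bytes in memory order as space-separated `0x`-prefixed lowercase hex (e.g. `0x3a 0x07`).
L8: dec op=0xf:6|rd=1:2|pad=0:24 ⇒ 0x3d000000 ⇒ little 00 00 00 3d
L9: addi op=0x3f:6|rd=1:2|imm=3382841:24 ⇒ 0xfd339e39 ⇒ little 39 9e 33 fd

0x00 0x00 0x00 0x3d 0x39 0x9e 0x33 0xfd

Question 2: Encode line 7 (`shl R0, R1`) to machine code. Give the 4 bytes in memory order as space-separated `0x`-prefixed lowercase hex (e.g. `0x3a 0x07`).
0x00 0x00 0x40 0x30

line 7 (shl): pack op=0xc:6|rd=0:2|rs=1:2|pad=0:22 = 0x30400000; little→ 00 00 40 30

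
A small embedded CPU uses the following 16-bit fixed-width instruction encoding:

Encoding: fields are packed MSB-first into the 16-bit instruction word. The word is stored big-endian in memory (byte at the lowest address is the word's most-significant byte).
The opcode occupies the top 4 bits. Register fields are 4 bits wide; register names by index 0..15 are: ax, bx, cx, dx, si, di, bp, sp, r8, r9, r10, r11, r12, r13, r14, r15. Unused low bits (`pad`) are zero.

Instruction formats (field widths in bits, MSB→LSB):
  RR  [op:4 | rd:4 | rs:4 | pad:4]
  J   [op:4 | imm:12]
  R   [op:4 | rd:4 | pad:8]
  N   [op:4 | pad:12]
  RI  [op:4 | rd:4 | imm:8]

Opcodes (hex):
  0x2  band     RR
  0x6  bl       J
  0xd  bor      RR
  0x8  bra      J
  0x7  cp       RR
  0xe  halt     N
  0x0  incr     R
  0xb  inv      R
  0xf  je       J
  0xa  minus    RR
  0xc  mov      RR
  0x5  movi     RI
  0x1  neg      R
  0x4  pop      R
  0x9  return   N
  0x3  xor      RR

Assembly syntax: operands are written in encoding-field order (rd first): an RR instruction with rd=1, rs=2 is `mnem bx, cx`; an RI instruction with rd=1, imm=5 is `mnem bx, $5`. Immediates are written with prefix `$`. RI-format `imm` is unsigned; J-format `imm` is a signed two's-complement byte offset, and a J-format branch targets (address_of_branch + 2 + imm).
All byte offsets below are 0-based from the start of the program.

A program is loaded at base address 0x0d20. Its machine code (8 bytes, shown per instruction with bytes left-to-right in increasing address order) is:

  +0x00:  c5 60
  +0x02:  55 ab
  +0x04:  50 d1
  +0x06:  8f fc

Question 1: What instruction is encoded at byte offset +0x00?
mov di, bp

off 0x00: read c5 60 as big → 0xc560
  op=0xc560>>12=0xc ⇒ mov (RR)
  rd@[11:8]=0x5 ⇒ di
  rs@[7:4]=0x6 ⇒ bp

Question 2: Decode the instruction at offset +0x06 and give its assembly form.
[06] 8f fc → 0x8ffc
  top 4b → 0x8 → bra [J]
  imm@[11:0]=0xffc (s12→-4) ⇒ $-4

bra $-4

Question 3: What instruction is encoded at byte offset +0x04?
off 0x04: read 50 d1 as big → 0x50d1
  op=0x50d1>>12=0x5 ⇒ movi (RI)
  rd@[11:8]=0x0 ⇒ ax
  imm@[7:0]=0xd1 ⇒ $209

movi ax, $209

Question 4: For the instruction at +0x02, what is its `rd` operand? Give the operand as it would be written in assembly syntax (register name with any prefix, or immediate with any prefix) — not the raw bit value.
di

+0x02: 55 ab ⇒ word 0x55ab (big)
  top 4b → 0x5 → movi [RI]
  [11:8] rd=5 = di
  [7:0] imm=171 = $171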